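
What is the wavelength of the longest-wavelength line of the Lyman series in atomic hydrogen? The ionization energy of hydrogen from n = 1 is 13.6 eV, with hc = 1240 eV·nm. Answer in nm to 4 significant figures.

The Lyman series terminates on n_f = 1; the first line has n_i = 1+1 = 2.
ΔE = 13.60 × (1/1² − 1/2²) = 10.20 eV.
λ = 1240 / 10.20 = 121.6 nm.

121.6 nm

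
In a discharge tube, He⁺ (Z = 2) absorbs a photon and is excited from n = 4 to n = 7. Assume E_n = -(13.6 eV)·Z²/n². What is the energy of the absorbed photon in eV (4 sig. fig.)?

2.290 eV

The Bohr energies scale as Z², so for Z = 2: E_n = −54.40/n² eV.
E_7 = −54.40/49 = −1.110 eV and E_4 = −54.40/16 = −3.400 eV.
The photon energy is |E_7 − E_4| = 2.290 eV.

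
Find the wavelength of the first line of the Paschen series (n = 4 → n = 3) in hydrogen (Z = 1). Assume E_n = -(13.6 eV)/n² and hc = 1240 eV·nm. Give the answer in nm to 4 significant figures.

The Paschen series terminates on n_f = 3; the first line has n_i = 3+1 = 4.
ΔE = 13.60 × (1/3² − 1/4²) = 0.6611 eV.
λ = 1240 / 0.6611 = 1876 nm.

1876 nm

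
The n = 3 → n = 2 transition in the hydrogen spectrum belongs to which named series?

The series is set by the lower level: n_f = 2 is the Balmer series.

Balmer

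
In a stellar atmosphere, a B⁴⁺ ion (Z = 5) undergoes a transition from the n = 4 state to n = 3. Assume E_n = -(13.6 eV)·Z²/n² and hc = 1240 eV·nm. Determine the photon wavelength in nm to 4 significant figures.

75.03 nm

For Z = 5 the level energies scale as Z², so the effective Rydberg energy is 13.6 × 25 = 340.0 eV.
ΔE = 340.0 × (1/3² − 1/4²) = 340.0 × 0.04861 = 16.53 eV.
λ = hc/ΔE = 1240 / 16.53 = 75.03 nm.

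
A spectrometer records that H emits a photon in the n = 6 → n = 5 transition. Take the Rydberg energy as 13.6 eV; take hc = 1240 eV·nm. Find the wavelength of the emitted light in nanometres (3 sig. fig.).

ΔE = 13.60 × (1/5² − 1/6²) = 13.60 × 0.01222 = 0.1662 eV.
λ = hc/ΔE = 1240 / 0.1662 = 7460 nm.
This line belongs to the Pfund series.

7460 nm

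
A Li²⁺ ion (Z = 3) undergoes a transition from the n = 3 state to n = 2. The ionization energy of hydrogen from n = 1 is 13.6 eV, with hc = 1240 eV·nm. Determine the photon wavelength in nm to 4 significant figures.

For Z = 3 the level energies scale as Z², so the effective Rydberg energy is 13.6 × 9 = 122.4 eV.
ΔE = 122.4 × (1/2² − 1/3²) = 122.4 × 0.1389 = 17.00 eV.
λ = hc/ΔE = 1240 / 17.00 = 72.94 nm.

72.94 nm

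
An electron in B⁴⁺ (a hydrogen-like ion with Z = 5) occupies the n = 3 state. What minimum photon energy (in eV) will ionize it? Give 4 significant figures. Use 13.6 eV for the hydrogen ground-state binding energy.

E_n = −13.6 Z²/n² = −340.0/n² eV for Z = 5.
E_3 = −340.0/9 = −37.78 eV, so ionization (to E = 0) requires 37.78 eV.

37.78 eV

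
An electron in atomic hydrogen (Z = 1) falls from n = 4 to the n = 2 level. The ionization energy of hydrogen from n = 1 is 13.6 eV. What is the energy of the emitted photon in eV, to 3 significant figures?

2.55 eV

E_4 = −13.60/16 = −0.8500 eV and E_2 = −13.60/4 = −3.400 eV.
The photon energy is |E_4 − E_2| = 2.55 eV.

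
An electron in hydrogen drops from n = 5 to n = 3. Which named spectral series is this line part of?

Paschen

The series is set by the lower level: n_f = 3 is the Paschen series.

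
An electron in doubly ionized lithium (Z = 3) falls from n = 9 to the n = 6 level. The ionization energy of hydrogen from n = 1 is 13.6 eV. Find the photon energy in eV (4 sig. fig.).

1.889 eV

The Bohr energies scale as Z², so for Z = 3: E_n = −122.4/n² eV.
E_9 = −122.4/81 = −1.511 eV and E_6 = −122.4/36 = −3.400 eV.
The photon energy is |E_9 − E_6| = 1.889 eV.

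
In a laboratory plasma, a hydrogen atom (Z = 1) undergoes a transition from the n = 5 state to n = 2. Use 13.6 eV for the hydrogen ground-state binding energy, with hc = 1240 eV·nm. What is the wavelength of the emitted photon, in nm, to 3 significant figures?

434 nm

ΔE = 13.60 × (1/2² − 1/5²) = 13.60 × 0.2100 = 2.856 eV.
λ = hc/ΔE = 1240 / 2.856 = 434 nm.
This line belongs to the Balmer series.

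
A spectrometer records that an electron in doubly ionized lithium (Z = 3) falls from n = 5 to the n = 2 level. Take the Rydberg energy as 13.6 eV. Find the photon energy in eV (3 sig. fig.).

25.7 eV

The Bohr energies scale as Z², so for Z = 3: E_n = −122.4/n² eV.
E_5 = −122.4/25 = −4.896 eV and E_2 = −122.4/4 = −30.60 eV.
The photon energy is |E_5 − E_2| = 25.7 eV.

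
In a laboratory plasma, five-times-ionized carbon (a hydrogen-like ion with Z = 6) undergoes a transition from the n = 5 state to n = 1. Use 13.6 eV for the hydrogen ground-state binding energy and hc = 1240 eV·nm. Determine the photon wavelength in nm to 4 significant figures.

For Z = 6 the level energies scale as Z², so the effective Rydberg energy is 13.6 × 36 = 489.6 eV.
ΔE = 489.6 × (1/1² − 1/5²) = 489.6 × 0.9600 = 470.0 eV.
λ = hc/ΔE = 1240 / 470.0 = 2.638 nm.

2.638 nm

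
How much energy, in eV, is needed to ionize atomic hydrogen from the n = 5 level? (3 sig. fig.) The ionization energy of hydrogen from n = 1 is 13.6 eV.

0.544 eV

E_5 = −13.60/25 = −0.544 eV, so ionization (to E = 0) requires 0.544 eV.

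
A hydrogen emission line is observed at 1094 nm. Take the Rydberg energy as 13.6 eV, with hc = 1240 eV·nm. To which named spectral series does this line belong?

ΔE = 1240/1094 = 1.133 eV.
This matches 13.6 × (1/3² − 1/6²), so n_f = 3: the Paschen series.

Paschen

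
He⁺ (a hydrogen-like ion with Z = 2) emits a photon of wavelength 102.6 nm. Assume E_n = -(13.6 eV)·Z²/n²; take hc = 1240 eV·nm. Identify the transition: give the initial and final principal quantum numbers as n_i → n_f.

The photon energy is ΔE = hc/λ = 1240 / 102.6 = 12.09 eV.
With Z = 2, ΔE = 54.40 × (1/n_f² − 1/n_i²), so 1/n_f² − 1/n_i² = 0.2222.
Trying n_f = 2 gives 1/n_i² = 0.02784, i.e. n_i ≈ 6; this pair matches.

n_i = 6, n_f = 2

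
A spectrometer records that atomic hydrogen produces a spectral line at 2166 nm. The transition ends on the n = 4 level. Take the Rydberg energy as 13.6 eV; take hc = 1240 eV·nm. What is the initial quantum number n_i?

n_i = 7

The photon energy is ΔE = hc/λ = 1240 / 2166 = 0.5725 eV.
With Z = 1, ΔE = 13.60 × (1/n_f² − 1/n_i²), so 1/n_f² − 1/n_i² = 0.04209.
With n_f = 4: 1/n_i² = 1/16 − 0.04209 = 0.02041, so n_i ≈ 7.00.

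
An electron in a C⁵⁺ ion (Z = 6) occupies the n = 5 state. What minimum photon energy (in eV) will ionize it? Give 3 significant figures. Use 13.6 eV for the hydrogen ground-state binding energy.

E_n = −13.6 Z²/n² = −489.6/n² eV for Z = 6.
E_5 = −489.6/25 = −19.6 eV, so ionization (to E = 0) requires 19.6 eV.

19.6 eV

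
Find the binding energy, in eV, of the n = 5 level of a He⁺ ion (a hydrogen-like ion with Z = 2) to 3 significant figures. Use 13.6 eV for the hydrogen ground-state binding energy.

E_n = −13.6 Z²/n² = −54.40/n² eV for Z = 2.
E_5 = −54.40/25 = −2.18 eV, so ionization (to E = 0) requires 2.18 eV.

2.18 eV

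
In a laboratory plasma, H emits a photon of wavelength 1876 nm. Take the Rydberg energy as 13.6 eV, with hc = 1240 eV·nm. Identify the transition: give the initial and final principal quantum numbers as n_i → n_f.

The photon energy is ΔE = hc/λ = 1240 / 1876 = 0.6610 eV.
With Z = 1, ΔE = 13.60 × (1/n_f² − 1/n_i²), so 1/n_f² − 1/n_i² = 0.04860.
Trying n_f = 3 gives 1/n_i² = 0.06251, i.e. n_i ≈ 4; this pair matches.

n_i = 4, n_f = 3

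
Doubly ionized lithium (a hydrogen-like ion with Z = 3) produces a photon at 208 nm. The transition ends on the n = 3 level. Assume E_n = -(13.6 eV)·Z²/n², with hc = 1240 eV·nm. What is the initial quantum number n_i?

The photon energy is ΔE = hc/λ = 1240 / 208 = 5.962 eV.
With Z = 3, ΔE = 122.4 × (1/n_f² − 1/n_i²), so 1/n_f² − 1/n_i² = 0.04871.
With n_f = 3: 1/n_i² = 1/9 − 0.04871 = 0.06241, so n_i ≈ 4.00.

n_i = 4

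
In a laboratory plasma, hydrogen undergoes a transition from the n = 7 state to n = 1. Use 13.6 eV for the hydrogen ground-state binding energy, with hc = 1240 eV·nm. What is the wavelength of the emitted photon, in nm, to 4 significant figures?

ΔE = 13.60 × (1/1² − 1/7²) = 13.60 × 0.9796 = 13.32 eV.
λ = hc/ΔE = 1240 / 13.32 = 93.08 nm.
This line belongs to the Lyman series.

93.08 nm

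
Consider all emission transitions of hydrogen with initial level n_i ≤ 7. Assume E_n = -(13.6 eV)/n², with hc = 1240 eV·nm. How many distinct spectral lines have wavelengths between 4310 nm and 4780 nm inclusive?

1

Enumerate all n_i → n_f pairs with 1 ≤ n_f < n_i ≤ 7 and compute λ = 1240 / [13.6·1·(1/n_f² − 1/n_i²)].
Lines falling in [4310, 4780] nm: 7→5 (4654 nm).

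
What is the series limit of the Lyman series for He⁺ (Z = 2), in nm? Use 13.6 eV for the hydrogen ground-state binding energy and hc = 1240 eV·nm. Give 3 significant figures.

The Lyman series has lower level n_f = 1; the series limit corresponds to n_i → ∞.
ΔE_max = 13.6 × 4 / 1² = 54.40 eV.
λ_min = 1240 / 54.40 = 22.8 nm.

22.8 nm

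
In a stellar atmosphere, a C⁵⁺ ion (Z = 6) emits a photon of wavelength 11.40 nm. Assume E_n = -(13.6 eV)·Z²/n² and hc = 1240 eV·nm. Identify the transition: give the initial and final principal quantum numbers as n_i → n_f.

n_i = 6, n_f = 2

The photon energy is ΔE = hc/λ = 1240 / 11.40 = 108.8 eV.
With Z = 6, ΔE = 489.6 × (1/n_f² − 1/n_i²), so 1/n_f² − 1/n_i² = 0.2222.
Trying n_f = 2 gives 1/n_i² = 0.02784, i.e. n_i ≈ 6; this pair matches.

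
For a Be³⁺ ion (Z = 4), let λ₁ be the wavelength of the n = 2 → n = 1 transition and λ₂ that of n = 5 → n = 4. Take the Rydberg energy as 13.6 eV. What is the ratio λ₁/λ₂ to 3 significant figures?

λ ∝ 1/ΔE ∝ 1/(1/n_f² − 1/n_i²), and the Z² and hc factors cancel in the ratio.
λ₁/λ₂ = (1/4² − 1/5²)/(1/1² − 1/2²) = 0.02250/0.7500 = 0.0300.

0.0300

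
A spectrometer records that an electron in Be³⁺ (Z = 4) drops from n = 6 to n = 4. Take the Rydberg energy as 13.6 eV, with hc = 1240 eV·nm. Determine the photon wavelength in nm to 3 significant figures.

For Z = 4 the level energies scale as Z², so the effective Rydberg energy is 13.6 × 16 = 217.6 eV.
ΔE = 217.6 × (1/4² − 1/6²) = 217.6 × 0.03472 = 7.556 eV.
λ = hc/ΔE = 1240 / 7.556 = 164 nm.

164 nm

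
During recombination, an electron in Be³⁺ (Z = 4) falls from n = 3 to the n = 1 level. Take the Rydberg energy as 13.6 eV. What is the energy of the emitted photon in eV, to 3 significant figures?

193 eV

The Bohr energies scale as Z², so for Z = 4: E_n = −217.6/n² eV.
E_3 = −217.6/9 = −24.18 eV and E_1 = −217.6/1 = −217.6 eV.
The photon energy is |E_3 − E_1| = 193 eV.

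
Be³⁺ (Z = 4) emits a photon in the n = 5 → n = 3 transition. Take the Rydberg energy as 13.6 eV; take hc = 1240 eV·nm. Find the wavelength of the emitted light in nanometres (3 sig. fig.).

80.1 nm

For Z = 4 the level energies scale as Z², so the effective Rydberg energy is 13.6 × 16 = 217.6 eV.
ΔE = 217.6 × (1/3² − 1/5²) = 217.6 × 0.07111 = 15.47 eV.
λ = hc/ΔE = 1240 / 15.47 = 80.1 nm.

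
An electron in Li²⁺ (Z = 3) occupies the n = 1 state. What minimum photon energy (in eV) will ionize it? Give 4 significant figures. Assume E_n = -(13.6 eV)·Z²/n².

E_n = −13.6 Z²/n² = −122.4/n² eV for Z = 3.
E_1 = −122.4/1 = −122.4 eV, so ionization (to E = 0) requires 122.4 eV.

122.4 eV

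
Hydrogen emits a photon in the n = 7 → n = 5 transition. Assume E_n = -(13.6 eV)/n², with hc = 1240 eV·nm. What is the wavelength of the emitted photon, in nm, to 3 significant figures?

4650 nm

ΔE = 13.60 × (1/5² − 1/7²) = 13.60 × 0.01959 = 0.2664 eV.
λ = hc/ΔE = 1240 / 0.2664 = 4650 nm.
This line belongs to the Pfund series.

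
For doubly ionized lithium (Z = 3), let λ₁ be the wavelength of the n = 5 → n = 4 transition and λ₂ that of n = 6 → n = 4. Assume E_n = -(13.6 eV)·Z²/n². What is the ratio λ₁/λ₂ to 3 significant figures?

1.54

λ ∝ 1/ΔE ∝ 1/(1/n_f² − 1/n_i²), and the Z² and hc factors cancel in the ratio.
λ₁/λ₂ = (1/4² − 1/6²)/(1/4² − 1/5²) = 0.03472/0.02250 = 1.54.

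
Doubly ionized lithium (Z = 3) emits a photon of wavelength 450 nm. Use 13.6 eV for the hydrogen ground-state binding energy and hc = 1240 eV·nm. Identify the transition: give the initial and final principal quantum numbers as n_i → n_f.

The photon energy is ΔE = hc/λ = 1240 / 450 = 2.756 eV.
With Z = 3, ΔE = 122.4 × (1/n_f² − 1/n_i²), so 1/n_f² − 1/n_i² = 0.02251.
Trying n_f = 4 gives 1/n_i² = 0.03999, i.e. n_i ≈ 5; this pair matches.

n_i = 5, n_f = 4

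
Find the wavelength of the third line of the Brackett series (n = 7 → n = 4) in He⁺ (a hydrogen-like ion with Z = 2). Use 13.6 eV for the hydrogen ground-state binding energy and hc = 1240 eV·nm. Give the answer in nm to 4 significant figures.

541.5 nm

The Brackett series terminates on n_f = 4; the third line has n_i = 4+3 = 7.
ΔE = 54.40 × (1/4² − 1/7²) = 2.290 eV.
λ = 1240 / 2.290 = 541.5 nm.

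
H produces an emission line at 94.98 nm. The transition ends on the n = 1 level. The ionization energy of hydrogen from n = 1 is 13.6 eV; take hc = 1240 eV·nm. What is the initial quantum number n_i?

The photon energy is ΔE = hc/λ = 1240 / 94.98 = 13.06 eV.
With Z = 1, ΔE = 13.60 × (1/n_f² − 1/n_i²), so 1/n_f² − 1/n_i² = 0.9600.
With n_f = 1: 1/n_i² = 1/1 − 0.9600 = 0.04005, so n_i ≈ 5.00.

n_i = 5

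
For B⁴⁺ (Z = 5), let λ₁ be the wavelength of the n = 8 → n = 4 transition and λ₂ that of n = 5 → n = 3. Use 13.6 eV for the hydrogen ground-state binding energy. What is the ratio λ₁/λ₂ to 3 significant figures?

λ ∝ 1/ΔE ∝ 1/(1/n_f² − 1/n_i²), and the Z² and hc factors cancel in the ratio.
λ₁/λ₂ = (1/3² − 1/5²)/(1/4² − 1/8²) = 0.07111/0.04688 = 1.52.

1.52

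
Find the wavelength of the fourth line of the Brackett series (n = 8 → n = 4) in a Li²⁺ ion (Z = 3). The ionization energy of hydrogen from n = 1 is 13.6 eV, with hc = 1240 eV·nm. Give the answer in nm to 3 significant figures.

216 nm

The Brackett series terminates on n_f = 4; the fourth line has n_i = 4+4 = 8.
ΔE = 122.4 × (1/4² − 1/8²) = 5.738 eV.
λ = 1240 / 5.738 = 216 nm.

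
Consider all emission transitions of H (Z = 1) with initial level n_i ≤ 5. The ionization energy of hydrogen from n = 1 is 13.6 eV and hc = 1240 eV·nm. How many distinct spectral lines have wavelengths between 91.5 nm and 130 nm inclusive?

Enumerate all n_i → n_f pairs with 1 ≤ n_f < n_i ≤ 5 and compute λ = 1240 / [13.6·1·(1/n_f² − 1/n_i²)].
Lines falling in [91.5, 130] nm: 5→1 (94.98 nm), 4→1 (97.25 nm), 3→1 (102.6 nm), 2→1 (121.6 nm).

4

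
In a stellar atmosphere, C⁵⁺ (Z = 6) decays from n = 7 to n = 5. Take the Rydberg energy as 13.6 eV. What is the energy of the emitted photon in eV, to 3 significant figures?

The Bohr energies scale as Z², so for Z = 6: E_n = −489.6/n² eV.
E_7 = −489.6/49 = −9.992 eV and E_5 = −489.6/25 = −19.58 eV.
The photon energy is |E_7 − E_5| = 9.59 eV.

9.59 eV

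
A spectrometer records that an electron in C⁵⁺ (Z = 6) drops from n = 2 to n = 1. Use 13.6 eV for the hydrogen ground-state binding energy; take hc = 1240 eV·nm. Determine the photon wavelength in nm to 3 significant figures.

3.38 nm

For Z = 6 the level energies scale as Z², so the effective Rydberg energy is 13.6 × 36 = 489.6 eV.
ΔE = 489.6 × (1/1² − 1/2²) = 489.6 × 0.7500 = 367.2 eV.
λ = hc/ΔE = 1240 / 367.2 = 3.38 nm.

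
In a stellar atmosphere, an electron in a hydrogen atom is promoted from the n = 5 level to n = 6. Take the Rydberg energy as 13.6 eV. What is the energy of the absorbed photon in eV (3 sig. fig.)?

0.166 eV

E_6 = −13.60/36 = −0.3778 eV and E_5 = −13.60/25 = −0.5440 eV.
The photon energy is |E_6 − E_5| = 0.166 eV.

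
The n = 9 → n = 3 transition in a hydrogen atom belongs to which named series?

The series is set by the lower level: n_f = 3 is the Paschen series.

Paschen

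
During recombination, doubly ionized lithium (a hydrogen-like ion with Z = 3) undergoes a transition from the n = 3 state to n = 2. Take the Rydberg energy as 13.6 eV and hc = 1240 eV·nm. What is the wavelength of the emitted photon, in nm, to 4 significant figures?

For Z = 3 the level energies scale as Z², so the effective Rydberg energy is 13.6 × 9 = 122.4 eV.
ΔE = 122.4 × (1/2² − 1/3²) = 122.4 × 0.1389 = 17.00 eV.
λ = hc/ΔE = 1240 / 17.00 = 72.94 nm.

72.94 nm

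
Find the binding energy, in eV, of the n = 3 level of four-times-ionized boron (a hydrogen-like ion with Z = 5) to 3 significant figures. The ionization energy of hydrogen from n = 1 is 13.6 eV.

37.8 eV

E_n = −13.6 Z²/n² = −340.0/n² eV for Z = 5.
E_3 = −340.0/9 = −37.8 eV, so ionization (to E = 0) requires 37.8 eV.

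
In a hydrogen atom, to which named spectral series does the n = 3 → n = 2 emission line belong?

Balmer

The series is set by the lower level: n_f = 2 is the Balmer series.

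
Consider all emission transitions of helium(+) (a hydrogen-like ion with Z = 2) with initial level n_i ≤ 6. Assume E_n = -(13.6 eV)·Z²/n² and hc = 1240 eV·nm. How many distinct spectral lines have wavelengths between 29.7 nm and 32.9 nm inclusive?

1

Enumerate all n_i → n_f pairs with 1 ≤ n_f < n_i ≤ 6 and compute λ = 1240 / [13.6·4·(1/n_f² − 1/n_i²)].
Lines falling in [29.7, 32.9] nm: 2→1 (30.39 nm).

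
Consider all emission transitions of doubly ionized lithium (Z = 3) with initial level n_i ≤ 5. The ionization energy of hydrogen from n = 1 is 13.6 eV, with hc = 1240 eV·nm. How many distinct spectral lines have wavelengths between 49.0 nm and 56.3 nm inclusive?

1

Enumerate all n_i → n_f pairs with 1 ≤ n_f < n_i ≤ 5 and compute λ = 1240 / [13.6·9·(1/n_f² − 1/n_i²)].
Lines falling in [49.0, 56.3] nm: 4→2 (54.03 nm).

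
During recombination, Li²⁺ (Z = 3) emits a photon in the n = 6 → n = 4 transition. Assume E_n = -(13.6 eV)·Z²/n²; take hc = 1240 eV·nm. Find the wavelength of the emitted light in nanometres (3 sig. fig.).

For Z = 3 the level energies scale as Z², so the effective Rydberg energy is 13.6 × 9 = 122.4 eV.
ΔE = 122.4 × (1/4² − 1/6²) = 122.4 × 0.03472 = 4.250 eV.
λ = hc/ΔE = 1240 / 4.250 = 292 nm.

292 nm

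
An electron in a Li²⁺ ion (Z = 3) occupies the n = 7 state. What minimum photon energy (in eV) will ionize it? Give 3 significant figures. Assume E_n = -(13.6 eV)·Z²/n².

E_n = −13.6 Z²/n² = −122.4/n² eV for Z = 3.
E_7 = −122.4/49 = −2.50 eV, so ionization (to E = 0) requires 2.50 eV.

2.50 eV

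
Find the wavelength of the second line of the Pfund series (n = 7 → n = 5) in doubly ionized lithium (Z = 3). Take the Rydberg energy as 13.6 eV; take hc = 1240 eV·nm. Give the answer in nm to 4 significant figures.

The Pfund series terminates on n_f = 5; the second line has n_i = 5+2 = 7.
ΔE = 122.4 × (1/5² − 1/7²) = 2.398 eV.
λ = 1240 / 2.398 = 517.1 nm.

517.1 nm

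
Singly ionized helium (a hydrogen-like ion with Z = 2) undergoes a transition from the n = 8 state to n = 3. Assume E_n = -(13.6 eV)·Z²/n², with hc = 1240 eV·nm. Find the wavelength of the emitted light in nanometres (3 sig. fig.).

For Z = 2 the level energies scale as Z², so the effective Rydberg energy is 13.6 × 4 = 54.40 eV.
ΔE = 54.40 × (1/3² − 1/8²) = 54.40 × 0.09549 = 5.194 eV.
λ = hc/ΔE = 1240 / 5.194 = 239 nm.

239 nm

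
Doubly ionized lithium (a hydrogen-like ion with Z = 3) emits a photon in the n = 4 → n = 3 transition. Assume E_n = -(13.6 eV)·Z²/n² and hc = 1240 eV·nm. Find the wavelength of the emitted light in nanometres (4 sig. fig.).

For Z = 3 the level energies scale as Z², so the effective Rydberg energy is 13.6 × 9 = 122.4 eV.
ΔE = 122.4 × (1/3² − 1/4²) = 122.4 × 0.04861 = 5.950 eV.
λ = hc/ΔE = 1240 / 5.950 = 208.4 nm.

208.4 nm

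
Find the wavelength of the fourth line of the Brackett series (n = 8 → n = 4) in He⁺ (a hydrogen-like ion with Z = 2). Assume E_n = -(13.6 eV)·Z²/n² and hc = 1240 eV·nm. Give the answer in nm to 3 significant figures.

486 nm

The Brackett series terminates on n_f = 4; the fourth line has n_i = 4+4 = 8.
ΔE = 54.40 × (1/4² − 1/8²) = 2.550 eV.
λ = 1240 / 2.550 = 486 nm.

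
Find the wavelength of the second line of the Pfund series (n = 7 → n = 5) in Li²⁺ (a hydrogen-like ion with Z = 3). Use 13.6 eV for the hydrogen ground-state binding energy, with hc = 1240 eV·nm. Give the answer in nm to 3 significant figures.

517 nm

The Pfund series terminates on n_f = 5; the second line has n_i = 5+2 = 7.
ΔE = 122.4 × (1/5² − 1/7²) = 2.398 eV.
λ = 1240 / 2.398 = 517 nm.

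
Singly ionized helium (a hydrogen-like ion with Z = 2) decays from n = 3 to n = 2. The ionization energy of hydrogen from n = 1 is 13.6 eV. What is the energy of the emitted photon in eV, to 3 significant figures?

7.56 eV

The Bohr energies scale as Z², so for Z = 2: E_n = −54.40/n² eV.
E_3 = −54.40/9 = −6.044 eV and E_2 = −54.40/4 = −13.60 eV.
The photon energy is |E_3 − E_2| = 7.56 eV.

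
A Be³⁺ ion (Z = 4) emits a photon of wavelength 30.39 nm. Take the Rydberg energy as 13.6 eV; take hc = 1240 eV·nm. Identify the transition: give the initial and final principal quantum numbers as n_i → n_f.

n_i = 4, n_f = 2

The photon energy is ΔE = hc/λ = 1240 / 30.39 = 40.80 eV.
With Z = 4, ΔE = 217.6 × (1/n_f² − 1/n_i²), so 1/n_f² − 1/n_i² = 0.1875.
Trying n_f = 2 gives 1/n_i² = 0.06249, i.e. n_i ≈ 4; this pair matches.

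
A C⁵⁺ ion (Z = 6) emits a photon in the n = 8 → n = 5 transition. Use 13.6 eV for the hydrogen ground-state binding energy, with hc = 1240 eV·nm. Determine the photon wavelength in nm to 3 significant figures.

For Z = 6 the level energies scale as Z², so the effective Rydberg energy is 13.6 × 36 = 489.6 eV.
ΔE = 489.6 × (1/5² − 1/8²) = 489.6 × 0.02438 = 11.93 eV.
λ = hc/ΔE = 1240 / 11.93 = 104 nm.

104 nm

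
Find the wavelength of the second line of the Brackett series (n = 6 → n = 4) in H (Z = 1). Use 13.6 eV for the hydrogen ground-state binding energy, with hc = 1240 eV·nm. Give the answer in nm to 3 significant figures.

2630 nm

The Brackett series terminates on n_f = 4; the second line has n_i = 4+2 = 6.
ΔE = 13.60 × (1/4² − 1/6²) = 0.4722 eV.
λ = 1240 / 0.4722 = 2630 nm.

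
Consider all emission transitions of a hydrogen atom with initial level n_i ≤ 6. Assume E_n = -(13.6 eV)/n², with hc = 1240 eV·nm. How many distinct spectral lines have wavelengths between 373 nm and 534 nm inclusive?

3

Enumerate all n_i → n_f pairs with 1 ≤ n_f < n_i ≤ 6 and compute λ = 1240 / [13.6·1·(1/n_f² − 1/n_i²)].
Lines falling in [373, 534] nm: 6→2 (410.3 nm), 5→2 (434.2 nm), 4→2 (486.3 nm).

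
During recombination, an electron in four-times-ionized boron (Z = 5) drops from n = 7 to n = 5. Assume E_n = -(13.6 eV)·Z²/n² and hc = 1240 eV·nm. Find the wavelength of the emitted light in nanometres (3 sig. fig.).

186 nm

For Z = 5 the level energies scale as Z², so the effective Rydberg energy is 13.6 × 25 = 340.0 eV.
ΔE = 340.0 × (1/5² − 1/7²) = 340.0 × 0.01959 = 6.661 eV.
λ = hc/ΔE = 1240 / 6.661 = 186 nm.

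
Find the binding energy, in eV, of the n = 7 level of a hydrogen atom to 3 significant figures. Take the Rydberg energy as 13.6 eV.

E_7 = −13.60/49 = −0.278 eV, so ionization (to E = 0) requires 0.278 eV.

0.278 eV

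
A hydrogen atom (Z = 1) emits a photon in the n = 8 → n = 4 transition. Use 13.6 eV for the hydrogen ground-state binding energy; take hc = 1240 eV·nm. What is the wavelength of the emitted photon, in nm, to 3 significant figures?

ΔE = 13.60 × (1/4² − 1/8²) = 13.60 × 0.04688 = 0.6375 eV.
λ = hc/ΔE = 1240 / 0.6375 = 1950 nm.

1950 nm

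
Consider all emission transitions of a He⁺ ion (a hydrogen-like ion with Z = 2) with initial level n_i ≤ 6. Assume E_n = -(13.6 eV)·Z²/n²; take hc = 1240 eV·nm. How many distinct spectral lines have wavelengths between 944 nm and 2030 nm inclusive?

Enumerate all n_i → n_f pairs with 1 ≤ n_f < n_i ≤ 6 and compute λ = 1240 / [13.6·4·(1/n_f² − 1/n_i²)].
Lines falling in [944, 2030] nm: 5→4 (1013 nm), 6→5 (1865 nm).

2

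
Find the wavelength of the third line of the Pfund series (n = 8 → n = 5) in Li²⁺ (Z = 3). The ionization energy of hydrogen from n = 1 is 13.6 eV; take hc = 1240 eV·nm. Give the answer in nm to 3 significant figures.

The Pfund series terminates on n_f = 5; the third line has n_i = 5+3 = 8.
ΔE = 122.4 × (1/5² − 1/8²) = 2.984 eV.
λ = 1240 / 2.984 = 416 nm.

416 nm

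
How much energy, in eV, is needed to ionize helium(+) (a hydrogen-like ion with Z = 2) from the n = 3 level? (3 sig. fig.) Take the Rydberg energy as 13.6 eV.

6.04 eV

E_n = −13.6 Z²/n² = −54.40/n² eV for Z = 2.
E_3 = −54.40/9 = −6.04 eV, so ionization (to E = 0) requires 6.04 eV.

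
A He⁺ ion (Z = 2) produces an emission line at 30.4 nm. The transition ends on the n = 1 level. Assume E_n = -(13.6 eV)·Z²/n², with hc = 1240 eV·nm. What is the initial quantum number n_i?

The photon energy is ΔE = hc/λ = 1240 / 30.4 = 40.79 eV.
With Z = 2, ΔE = 54.40 × (1/n_f² − 1/n_i²), so 1/n_f² − 1/n_i² = 0.7498.
With n_f = 1: 1/n_i² = 1/1 − 0.7498 = 0.2502, so n_i ≈ 2.00.

n_i = 2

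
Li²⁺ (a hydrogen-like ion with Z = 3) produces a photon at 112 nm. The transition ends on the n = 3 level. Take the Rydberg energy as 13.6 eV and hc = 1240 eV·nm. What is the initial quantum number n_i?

The photon energy is ΔE = hc/λ = 1240 / 112 = 11.07 eV.
With Z = 3, ΔE = 122.4 × (1/n_f² − 1/n_i²), so 1/n_f² − 1/n_i² = 0.09045.
With n_f = 3: 1/n_i² = 1/9 − 0.09045 = 0.02066, so n_i ≈ 6.96.

n_i = 7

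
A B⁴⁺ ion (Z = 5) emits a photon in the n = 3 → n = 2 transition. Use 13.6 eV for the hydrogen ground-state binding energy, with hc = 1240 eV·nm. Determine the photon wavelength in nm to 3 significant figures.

26.3 nm

For Z = 5 the level energies scale as Z², so the effective Rydberg energy is 13.6 × 25 = 340.0 eV.
ΔE = 340.0 × (1/2² − 1/3²) = 340.0 × 0.1389 = 47.22 eV.
λ = hc/ΔE = 1240 / 47.22 = 26.3 nm.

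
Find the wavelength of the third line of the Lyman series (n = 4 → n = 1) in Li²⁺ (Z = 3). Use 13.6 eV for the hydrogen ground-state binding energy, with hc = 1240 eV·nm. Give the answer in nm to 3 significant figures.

10.8 nm

The Lyman series terminates on n_f = 1; the third line has n_i = 1+3 = 4.
ΔE = 122.4 × (1/1² − 1/4²) = 114.8 eV.
λ = 1240 / 114.8 = 10.8 nm.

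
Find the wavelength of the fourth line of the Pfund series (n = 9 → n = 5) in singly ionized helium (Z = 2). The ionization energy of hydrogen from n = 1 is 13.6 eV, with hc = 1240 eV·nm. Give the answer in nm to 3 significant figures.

The Pfund series terminates on n_f = 5; the fourth line has n_i = 5+4 = 9.
ΔE = 54.40 × (1/5² − 1/9²) = 1.504 eV.
λ = 1240 / 1.504 = 824 nm.

824 nm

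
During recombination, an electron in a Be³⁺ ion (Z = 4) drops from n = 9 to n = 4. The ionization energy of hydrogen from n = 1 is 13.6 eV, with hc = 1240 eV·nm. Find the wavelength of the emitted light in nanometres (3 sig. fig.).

114 nm

For Z = 4 the level energies scale as Z², so the effective Rydberg energy is 13.6 × 16 = 217.6 eV.
ΔE = 217.6 × (1/4² − 1/9²) = 217.6 × 0.05015 = 10.91 eV.
λ = hc/ΔE = 1240 / 10.91 = 114 nm.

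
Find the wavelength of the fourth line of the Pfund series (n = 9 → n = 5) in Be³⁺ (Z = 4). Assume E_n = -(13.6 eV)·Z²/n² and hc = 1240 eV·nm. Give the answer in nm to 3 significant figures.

206 nm

The Pfund series terminates on n_f = 5; the fourth line has n_i = 5+4 = 9.
ΔE = 217.6 × (1/5² − 1/9²) = 6.018 eV.
λ = 1240 / 6.018 = 206 nm.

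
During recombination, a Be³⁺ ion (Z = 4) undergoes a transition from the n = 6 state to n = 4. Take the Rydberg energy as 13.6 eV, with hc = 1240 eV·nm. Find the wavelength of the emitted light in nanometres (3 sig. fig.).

For Z = 4 the level energies scale as Z², so the effective Rydberg energy is 13.6 × 16 = 217.6 eV.
ΔE = 217.6 × (1/4² − 1/6²) = 217.6 × 0.03472 = 7.556 eV.
λ = hc/ΔE = 1240 / 7.556 = 164 nm.

164 nm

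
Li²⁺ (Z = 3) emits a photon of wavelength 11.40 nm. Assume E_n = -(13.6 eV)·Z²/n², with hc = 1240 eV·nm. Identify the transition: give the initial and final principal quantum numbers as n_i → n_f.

n_i = 3, n_f = 1

The photon energy is ΔE = hc/λ = 1240 / 11.40 = 108.8 eV.
With Z = 3, ΔE = 122.4 × (1/n_f² − 1/n_i²), so 1/n_f² − 1/n_i² = 0.8887.
Trying n_f = 1 gives 1/n_i² = 0.1113, i.e. n_i ≈ 3; this pair matches.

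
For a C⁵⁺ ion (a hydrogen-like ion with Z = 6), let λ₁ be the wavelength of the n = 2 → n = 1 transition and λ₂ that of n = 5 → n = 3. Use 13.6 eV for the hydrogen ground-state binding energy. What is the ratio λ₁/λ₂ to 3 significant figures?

0.0948

λ ∝ 1/ΔE ∝ 1/(1/n_f² − 1/n_i²), and the Z² and hc factors cancel in the ratio.
λ₁/λ₂ = (1/3² − 1/5²)/(1/1² − 1/2²) = 0.07111/0.7500 = 0.0948.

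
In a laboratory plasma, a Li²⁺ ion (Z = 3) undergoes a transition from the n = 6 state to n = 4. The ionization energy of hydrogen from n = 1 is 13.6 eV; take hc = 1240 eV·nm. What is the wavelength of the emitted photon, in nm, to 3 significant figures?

292 nm

For Z = 3 the level energies scale as Z², so the effective Rydberg energy is 13.6 × 9 = 122.4 eV.
ΔE = 122.4 × (1/4² − 1/6²) = 122.4 × 0.03472 = 4.250 eV.
λ = hc/ΔE = 1240 / 4.250 = 292 nm.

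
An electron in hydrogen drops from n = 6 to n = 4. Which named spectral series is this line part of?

Brackett

The series is set by the lower level: n_f = 4 is the Brackett series.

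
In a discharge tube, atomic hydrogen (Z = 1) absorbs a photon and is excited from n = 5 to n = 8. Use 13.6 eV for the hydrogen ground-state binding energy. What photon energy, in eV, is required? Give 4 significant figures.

E_8 = −13.60/64 = −0.2125 eV and E_5 = −13.60/25 = −0.5440 eV.
The photon energy is |E_8 − E_5| = 0.3315 eV.

0.3315 eV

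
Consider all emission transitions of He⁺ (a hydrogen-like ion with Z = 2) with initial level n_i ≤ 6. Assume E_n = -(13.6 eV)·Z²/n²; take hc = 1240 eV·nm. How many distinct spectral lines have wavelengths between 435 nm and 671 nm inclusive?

2

Enumerate all n_i → n_f pairs with 1 ≤ n_f < n_i ≤ 6 and compute λ = 1240 / [13.6·4·(1/n_f² − 1/n_i²)].
Lines falling in [435, 671] nm: 4→3 (468.9 nm), 6→4 (656.5 nm).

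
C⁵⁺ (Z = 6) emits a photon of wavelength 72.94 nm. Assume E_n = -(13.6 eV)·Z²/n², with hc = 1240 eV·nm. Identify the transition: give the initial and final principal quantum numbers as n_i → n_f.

n_i = 6, n_f = 4

The photon energy is ΔE = hc/λ = 1240 / 72.94 = 17.00 eV.
With Z = 6, ΔE = 489.6 × (1/n_f² − 1/n_i²), so 1/n_f² − 1/n_i² = 0.03472.
Trying n_f = 4 gives 1/n_i² = 0.02778, i.e. n_i ≈ 6; this pair matches.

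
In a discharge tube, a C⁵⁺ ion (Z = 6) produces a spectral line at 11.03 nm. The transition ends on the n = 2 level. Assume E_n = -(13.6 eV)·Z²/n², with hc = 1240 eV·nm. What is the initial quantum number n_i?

n_i = 7

The photon energy is ΔE = hc/λ = 1240 / 11.03 = 112.4 eV.
With Z = 6, ΔE = 489.6 × (1/n_f² − 1/n_i²), so 1/n_f² − 1/n_i² = 0.2296.
With n_f = 2: 1/n_i² = 1/4 − 0.2296 = 0.02038, so n_i ≈ 7.00.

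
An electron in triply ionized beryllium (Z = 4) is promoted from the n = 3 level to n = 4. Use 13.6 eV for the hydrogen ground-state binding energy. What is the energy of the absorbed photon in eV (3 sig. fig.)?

The Bohr energies scale as Z², so for Z = 4: E_n = −217.6/n² eV.
E_4 = −217.6/16 = −13.60 eV and E_3 = −217.6/9 = −24.18 eV.
The photon energy is |E_4 − E_3| = 10.6 eV.

10.6 eV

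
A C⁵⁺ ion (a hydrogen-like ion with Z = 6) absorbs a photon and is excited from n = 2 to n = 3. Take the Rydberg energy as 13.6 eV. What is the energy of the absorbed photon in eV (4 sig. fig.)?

The Bohr energies scale as Z², so for Z = 6: E_n = −489.6/n² eV.
E_3 = −489.6/9 = −54.40 eV and E_2 = −489.6/4 = −122.4 eV.
The photon energy is |E_3 − E_2| = 68.00 eV.

68.00 eV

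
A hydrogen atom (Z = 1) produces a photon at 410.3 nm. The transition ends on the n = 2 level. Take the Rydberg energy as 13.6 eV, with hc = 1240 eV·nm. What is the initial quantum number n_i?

The photon energy is ΔE = hc/λ = 1240 / 410.3 = 3.022 eV.
With Z = 1, ΔE = 13.60 × (1/n_f² − 1/n_i²), so 1/n_f² − 1/n_i² = 0.2222.
With n_f = 2: 1/n_i² = 1/4 − 0.2222 = 0.02778, so n_i ≈ 6.00.

n_i = 6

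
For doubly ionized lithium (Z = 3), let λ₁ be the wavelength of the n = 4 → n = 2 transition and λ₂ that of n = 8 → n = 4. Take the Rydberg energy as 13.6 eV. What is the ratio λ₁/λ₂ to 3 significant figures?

λ ∝ 1/ΔE ∝ 1/(1/n_f² − 1/n_i²), and the Z² and hc factors cancel in the ratio.
λ₁/λ₂ = (1/4² − 1/8²)/(1/2² − 1/4²) = 0.04688/0.1875 = 0.250.

0.250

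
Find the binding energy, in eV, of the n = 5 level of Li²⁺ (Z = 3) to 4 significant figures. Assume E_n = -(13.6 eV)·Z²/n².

4.896 eV

E_n = −13.6 Z²/n² = −122.4/n² eV for Z = 3.
E_5 = −122.4/25 = −4.896 eV, so ionization (to E = 0) requires 4.896 eV.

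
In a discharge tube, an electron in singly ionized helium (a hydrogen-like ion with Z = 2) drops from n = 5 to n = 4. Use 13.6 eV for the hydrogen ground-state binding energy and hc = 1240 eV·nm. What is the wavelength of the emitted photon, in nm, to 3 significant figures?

1010 nm

For Z = 2 the level energies scale as Z², so the effective Rydberg energy is 13.6 × 4 = 54.40 eV.
ΔE = 54.40 × (1/4² − 1/5²) = 54.40 × 0.02250 = 1.224 eV.
λ = hc/ΔE = 1240 / 1.224 = 1010 nm.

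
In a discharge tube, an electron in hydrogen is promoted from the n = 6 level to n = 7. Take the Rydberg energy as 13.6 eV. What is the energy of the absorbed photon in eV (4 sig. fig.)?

0.1002 eV

E_7 = −13.60/49 = −0.2776 eV and E_6 = −13.60/36 = −0.3778 eV.
The photon energy is |E_7 − E_6| = 0.1002 eV.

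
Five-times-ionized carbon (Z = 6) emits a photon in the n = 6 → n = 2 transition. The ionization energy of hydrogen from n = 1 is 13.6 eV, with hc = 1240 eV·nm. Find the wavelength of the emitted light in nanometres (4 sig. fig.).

11.40 nm

For Z = 6 the level energies scale as Z², so the effective Rydberg energy is 13.6 × 36 = 489.6 eV.
ΔE = 489.6 × (1/2² − 1/6²) = 489.6 × 0.2222 = 108.8 eV.
λ = hc/ΔE = 1240 / 108.8 = 11.40 nm.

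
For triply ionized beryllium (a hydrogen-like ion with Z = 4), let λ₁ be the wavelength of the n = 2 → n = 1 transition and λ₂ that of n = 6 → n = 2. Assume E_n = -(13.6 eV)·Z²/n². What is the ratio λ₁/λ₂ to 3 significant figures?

0.296

λ ∝ 1/ΔE ∝ 1/(1/n_f² − 1/n_i²), and the Z² and hc factors cancel in the ratio.
λ₁/λ₂ = (1/2² − 1/6²)/(1/1² − 1/2²) = 0.2222/0.7500 = 0.296.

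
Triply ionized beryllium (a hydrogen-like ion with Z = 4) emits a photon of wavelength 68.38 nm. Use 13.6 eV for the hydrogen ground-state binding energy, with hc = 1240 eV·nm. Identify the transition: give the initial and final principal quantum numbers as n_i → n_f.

The photon energy is ΔE = hc/λ = 1240 / 68.38 = 18.13 eV.
With Z = 4, ΔE = 217.6 × (1/n_f² − 1/n_i²), so 1/n_f² − 1/n_i² = 0.08334.
Trying n_f = 3 gives 1/n_i² = 0.02777, i.e. n_i ≈ 6; this pair matches.

n_i = 6, n_f = 3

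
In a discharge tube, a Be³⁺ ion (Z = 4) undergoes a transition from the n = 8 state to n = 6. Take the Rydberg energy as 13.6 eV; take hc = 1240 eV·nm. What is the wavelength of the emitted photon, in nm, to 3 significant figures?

For Z = 4 the level energies scale as Z², so the effective Rydberg energy is 13.6 × 16 = 217.6 eV.
ΔE = 217.6 × (1/6² − 1/8²) = 217.6 × 0.01215 = 2.644 eV.
λ = hc/ΔE = 1240 / 2.644 = 469 nm.

469 nm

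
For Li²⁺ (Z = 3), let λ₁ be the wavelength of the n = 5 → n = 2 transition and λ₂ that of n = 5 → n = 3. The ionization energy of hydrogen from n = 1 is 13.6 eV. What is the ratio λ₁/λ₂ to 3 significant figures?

λ ∝ 1/ΔE ∝ 1/(1/n_f² − 1/n_i²), and the Z² and hc factors cancel in the ratio.
λ₁/λ₂ = (1/3² − 1/5²)/(1/2² − 1/5²) = 0.07111/0.2100 = 0.339.

0.339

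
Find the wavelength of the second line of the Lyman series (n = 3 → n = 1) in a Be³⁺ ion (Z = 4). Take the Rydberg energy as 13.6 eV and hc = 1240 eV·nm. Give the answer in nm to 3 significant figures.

6.41 nm

The Lyman series terminates on n_f = 1; the second line has n_i = 1+2 = 3.
ΔE = 217.6 × (1/1² − 1/3²) = 193.4 eV.
λ = 1240 / 193.4 = 6.41 nm.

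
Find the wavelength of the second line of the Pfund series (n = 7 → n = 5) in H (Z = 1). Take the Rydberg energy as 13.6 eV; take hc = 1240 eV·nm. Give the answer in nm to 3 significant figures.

The Pfund series terminates on n_f = 5; the second line has n_i = 5+2 = 7.
ΔE = 13.60 × (1/5² − 1/7²) = 0.2664 eV.
λ = 1240 / 0.2664 = 4650 nm.

4650 nm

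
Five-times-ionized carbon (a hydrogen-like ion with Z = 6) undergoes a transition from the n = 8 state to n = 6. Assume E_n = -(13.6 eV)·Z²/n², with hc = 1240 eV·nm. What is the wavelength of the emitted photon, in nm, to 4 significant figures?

For Z = 6 the level energies scale as Z², so the effective Rydberg energy is 13.6 × 36 = 489.6 eV.
ΔE = 489.6 × (1/6² − 1/8²) = 489.6 × 0.01215 = 5.950 eV.
λ = hc/ΔE = 1240 / 5.950 = 208.4 nm.

208.4 nm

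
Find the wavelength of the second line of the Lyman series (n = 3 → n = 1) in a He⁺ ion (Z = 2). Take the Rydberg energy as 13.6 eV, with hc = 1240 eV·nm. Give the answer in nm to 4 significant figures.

25.64 nm

The Lyman series terminates on n_f = 1; the second line has n_i = 1+2 = 3.
ΔE = 54.40 × (1/1² − 1/3²) = 48.36 eV.
λ = 1240 / 48.36 = 25.64 nm.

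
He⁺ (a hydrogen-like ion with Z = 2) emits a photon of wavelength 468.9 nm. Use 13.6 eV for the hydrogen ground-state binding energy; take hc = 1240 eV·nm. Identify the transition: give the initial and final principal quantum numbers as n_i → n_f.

n_i = 4, n_f = 3

The photon energy is ΔE = hc/λ = 1240 / 468.9 = 2.644 eV.
With Z = 2, ΔE = 54.40 × (1/n_f² − 1/n_i²), so 1/n_f² − 1/n_i² = 0.04861.
Trying n_f = 3 gives 1/n_i² = 0.06250, i.e. n_i ≈ 4; this pair matches.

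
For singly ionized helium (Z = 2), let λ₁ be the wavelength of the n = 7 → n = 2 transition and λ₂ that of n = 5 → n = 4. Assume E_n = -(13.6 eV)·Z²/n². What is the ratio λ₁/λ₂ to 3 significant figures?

0.0980

λ ∝ 1/ΔE ∝ 1/(1/n_f² − 1/n_i²), and the Z² and hc factors cancel in the ratio.
λ₁/λ₂ = (1/4² − 1/5²)/(1/2² − 1/7²) = 0.02250/0.2296 = 0.0980.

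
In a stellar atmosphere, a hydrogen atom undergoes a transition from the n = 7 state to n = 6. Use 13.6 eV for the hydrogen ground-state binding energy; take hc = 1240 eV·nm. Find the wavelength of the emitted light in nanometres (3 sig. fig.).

12400 nm

ΔE = 13.60 × (1/6² − 1/7²) = 13.60 × 0.007370 = 0.1002 eV.
λ = hc/ΔE = 1240 / 0.1002 = 12400 nm.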